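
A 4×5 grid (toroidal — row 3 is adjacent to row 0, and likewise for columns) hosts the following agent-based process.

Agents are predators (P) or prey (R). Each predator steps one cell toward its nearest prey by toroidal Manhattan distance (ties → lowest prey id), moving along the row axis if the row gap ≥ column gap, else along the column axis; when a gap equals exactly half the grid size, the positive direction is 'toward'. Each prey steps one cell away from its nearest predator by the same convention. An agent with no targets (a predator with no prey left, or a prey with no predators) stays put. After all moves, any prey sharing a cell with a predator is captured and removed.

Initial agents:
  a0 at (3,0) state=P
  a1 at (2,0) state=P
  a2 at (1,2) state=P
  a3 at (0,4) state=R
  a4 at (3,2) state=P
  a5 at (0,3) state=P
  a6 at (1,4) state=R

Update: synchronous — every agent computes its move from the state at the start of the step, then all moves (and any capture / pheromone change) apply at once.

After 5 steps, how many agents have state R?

0

t=1: a0@(0,0):P a1@(1,0):P a2@(1,3):P a4@(3,3):P a5@(0,4):P
t=2: (unchanged — steady state)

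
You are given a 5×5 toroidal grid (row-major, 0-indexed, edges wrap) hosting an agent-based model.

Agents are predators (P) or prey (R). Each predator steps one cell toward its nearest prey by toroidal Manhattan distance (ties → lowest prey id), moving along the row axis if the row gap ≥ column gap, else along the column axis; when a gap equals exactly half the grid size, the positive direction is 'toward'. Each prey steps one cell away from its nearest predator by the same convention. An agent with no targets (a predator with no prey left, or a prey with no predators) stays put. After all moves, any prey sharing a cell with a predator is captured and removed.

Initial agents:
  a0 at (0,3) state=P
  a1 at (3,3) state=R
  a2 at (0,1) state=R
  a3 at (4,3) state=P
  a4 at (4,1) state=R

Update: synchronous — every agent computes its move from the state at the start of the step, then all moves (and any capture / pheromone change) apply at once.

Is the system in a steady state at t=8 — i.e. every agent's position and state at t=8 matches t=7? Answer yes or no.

no

t=1: a0@(4,3):P a1@(2,3):R a2@(0,0):R a3@(3,3):P a4@(4,0):R
t=2: a0@(3,3):P a1@(1,3):R a2@(0,1):R a3@(2,3):P a4@(4,1):R
t=3: a0@(2,3):P a1@(0,3):R a2@(1,1):R a3@(1,3):P a4@(4,0):R
t=4: a0@(1,3):P a1@(4,3):R a2@(1,0):R a3@(0,3):P a4@(0,0):R
t=5: a0@(0,3):P a1@(3,3):R a2@(1,1):R a3@(4,3):P a4@(0,1):R
t=6: a0@(4,3):P a1@(2,3):R a2@(1,0):R a3@(3,3):P a4@(0,0):R
t=7: a0@(3,3):P a1@(1,3):R a2@(2,0):R a3@(2,3):P a4@(0,1):R
t=8: a0@(2,3):P a1@(0,3):R a2@(2,1):R a3@(1,3):P a4@(1,1):R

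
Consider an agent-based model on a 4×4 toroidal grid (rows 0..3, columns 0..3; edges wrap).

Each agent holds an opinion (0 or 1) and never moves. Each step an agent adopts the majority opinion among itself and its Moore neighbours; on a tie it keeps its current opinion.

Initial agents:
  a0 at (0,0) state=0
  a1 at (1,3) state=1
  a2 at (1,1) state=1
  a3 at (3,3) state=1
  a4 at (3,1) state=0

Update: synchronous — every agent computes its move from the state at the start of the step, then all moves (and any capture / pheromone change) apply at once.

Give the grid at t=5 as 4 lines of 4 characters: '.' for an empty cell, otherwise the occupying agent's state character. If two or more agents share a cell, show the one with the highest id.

t=1: a0@(0,0):1 a1@(1,3):1 a2@(1,1):1 a3@(3,3):1 a4@(3,1):0
t=2: (unchanged — steady state)

1...
.1.1
....
.0.1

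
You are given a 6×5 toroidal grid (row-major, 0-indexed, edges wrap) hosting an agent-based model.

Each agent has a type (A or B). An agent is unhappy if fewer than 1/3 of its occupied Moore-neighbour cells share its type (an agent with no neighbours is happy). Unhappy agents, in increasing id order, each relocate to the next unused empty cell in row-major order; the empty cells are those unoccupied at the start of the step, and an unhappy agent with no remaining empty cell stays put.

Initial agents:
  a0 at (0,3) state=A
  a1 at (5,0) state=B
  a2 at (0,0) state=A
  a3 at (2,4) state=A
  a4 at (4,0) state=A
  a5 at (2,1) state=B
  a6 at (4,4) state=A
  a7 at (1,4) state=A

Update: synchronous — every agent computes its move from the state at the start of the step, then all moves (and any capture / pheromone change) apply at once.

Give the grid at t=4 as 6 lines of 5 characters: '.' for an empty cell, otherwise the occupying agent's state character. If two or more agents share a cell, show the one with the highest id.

A.BA.
....A
.B..A
.....
A...A
.....

t=1: a0@(0,3):A a1@(0,1):B a2@(0,0):A a3@(2,4):A a4@(4,0):A a5@(2,1):B a6@(4,4):A a7@(1,4):A
t=2: a0@(0,3):A a1@(0,2):B a2@(0,0):A a3@(2,4):A a4@(4,0):A a5@(2,1):B a6@(4,4):A a7@(1,4):A
t=3: a0@(0,3):A a1@(0,1):B a2@(0,0):A a3@(2,4):A a4@(4,0):A a5@(2,1):B a6@(4,4):A a7@(1,4):A
t=4: a0@(0,3):A a1@(0,2):B a2@(0,0):A a3@(2,4):A a4@(4,0):A a5@(2,1):B a6@(4,4):A a7@(1,4):A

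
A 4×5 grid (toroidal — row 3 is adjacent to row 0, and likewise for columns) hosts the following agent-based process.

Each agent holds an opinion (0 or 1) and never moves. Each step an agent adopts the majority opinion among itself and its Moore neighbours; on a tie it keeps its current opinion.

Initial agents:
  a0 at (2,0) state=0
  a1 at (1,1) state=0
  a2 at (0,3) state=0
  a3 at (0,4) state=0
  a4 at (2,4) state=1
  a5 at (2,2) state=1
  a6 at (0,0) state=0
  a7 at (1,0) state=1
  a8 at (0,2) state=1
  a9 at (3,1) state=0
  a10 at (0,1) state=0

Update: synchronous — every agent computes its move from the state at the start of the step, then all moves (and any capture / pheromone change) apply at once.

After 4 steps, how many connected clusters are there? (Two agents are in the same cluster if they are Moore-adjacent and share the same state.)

t=1: a0@(2,0):0 a1@(1,1):0 a2@(0,3):0 a3@(0,4):0 a4@(2,4):1 a5@(2,2):0 a6@(0,0):0 a7@(1,0):0 a8@(0,2):0 a9@(3,1):0 a10@(0,1):0
t=2: a0@(2,0):0 a1@(1,1):0 a2@(0,3):0 a3@(0,4):0 a4@(2,4):0 a5@(2,2):0 a6@(0,0):0 a7@(1,0):0 a8@(0,2):0 a9@(3,1):0 a10@(0,1):0
t=3: (unchanged — steady state)

1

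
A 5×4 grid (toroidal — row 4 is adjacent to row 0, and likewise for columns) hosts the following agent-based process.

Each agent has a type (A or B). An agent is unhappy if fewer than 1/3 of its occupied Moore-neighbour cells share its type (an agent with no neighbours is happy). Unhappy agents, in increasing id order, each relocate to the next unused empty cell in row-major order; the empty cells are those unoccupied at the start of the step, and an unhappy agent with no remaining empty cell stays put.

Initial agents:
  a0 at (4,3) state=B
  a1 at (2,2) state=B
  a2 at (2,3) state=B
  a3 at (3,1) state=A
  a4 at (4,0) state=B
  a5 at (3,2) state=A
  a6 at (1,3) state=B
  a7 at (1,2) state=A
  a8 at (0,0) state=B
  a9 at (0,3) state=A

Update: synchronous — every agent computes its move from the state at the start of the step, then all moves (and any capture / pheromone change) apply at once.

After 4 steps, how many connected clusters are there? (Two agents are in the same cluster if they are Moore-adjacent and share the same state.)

2

t=1: a0@(4,3):B a1@(2,2):B a2@(2,3):B a3@(3,1):A a4@(4,0):B a5@(0,1):A a6@(1,3):B a7@(0,2):A a8@(0,0):B a9@(1,0):A
t=2: a0@(4,3):B a1@(2,2):B a2@(2,3):B a3@(0,3):A a4@(4,0):B a5@(0,1):A a6@(1,3):B a7@(0,2):A a8@(0,0):B a9@(1,1):A
t=3: a0@(4,3):B a1@(2,2):B a2@(2,3):B a3@(1,0):A a4@(4,0):B a5@(0,1):A a6@(1,3):B a7@(0,2):A a8@(0,0):B a9@(1,1):A
t=4: (unchanged — steady state)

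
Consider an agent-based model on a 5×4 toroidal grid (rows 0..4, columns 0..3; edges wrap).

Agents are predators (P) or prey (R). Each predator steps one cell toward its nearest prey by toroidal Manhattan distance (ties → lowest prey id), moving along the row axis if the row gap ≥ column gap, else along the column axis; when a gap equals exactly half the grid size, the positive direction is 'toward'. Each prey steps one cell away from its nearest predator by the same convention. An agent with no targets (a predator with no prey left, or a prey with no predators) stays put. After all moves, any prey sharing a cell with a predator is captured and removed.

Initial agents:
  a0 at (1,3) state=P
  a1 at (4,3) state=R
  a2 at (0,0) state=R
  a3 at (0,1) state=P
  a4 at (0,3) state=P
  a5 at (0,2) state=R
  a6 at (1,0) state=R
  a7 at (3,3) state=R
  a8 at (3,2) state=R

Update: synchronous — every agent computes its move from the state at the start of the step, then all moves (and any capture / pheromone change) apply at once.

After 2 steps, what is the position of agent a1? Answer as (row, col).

(2, 3)

t=1: a0@(1,0):P a1@(3,3):R a2@(0,3):R a3@(0,0):P a4@(4,3):P a5@(0,3):R a6@(1,1):R a8@(4,2):R
t=2: a0@(1,1):P a1@(2,3):R a2@(0,2):R a3@(0,3):P a4@(3,3):P a5@(0,2):R a6@(1,2):R a8@(4,1):R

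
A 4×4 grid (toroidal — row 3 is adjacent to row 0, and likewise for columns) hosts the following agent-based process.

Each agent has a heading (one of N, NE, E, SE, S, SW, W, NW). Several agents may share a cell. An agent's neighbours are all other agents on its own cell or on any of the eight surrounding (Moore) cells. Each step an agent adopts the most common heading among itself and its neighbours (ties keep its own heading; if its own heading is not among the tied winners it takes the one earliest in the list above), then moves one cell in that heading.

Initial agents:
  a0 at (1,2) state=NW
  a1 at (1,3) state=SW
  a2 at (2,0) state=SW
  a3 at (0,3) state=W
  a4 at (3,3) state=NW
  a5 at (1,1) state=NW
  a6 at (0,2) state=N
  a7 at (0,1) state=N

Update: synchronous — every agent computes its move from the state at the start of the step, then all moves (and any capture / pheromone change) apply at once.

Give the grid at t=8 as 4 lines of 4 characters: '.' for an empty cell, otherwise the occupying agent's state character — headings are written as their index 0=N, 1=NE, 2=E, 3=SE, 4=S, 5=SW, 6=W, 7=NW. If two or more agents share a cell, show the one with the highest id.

t=1: a0@(0,1):NW a1@(2,2):SW a2@(3,3):SW a3@(3,2):NW a4@(2,2):NW a5@(0,0):NW a6@(3,1):NW a7@(3,1):N
t=2: a0@(3,0):NW a1@(1,1):NW a2@(2,2):NW a3@(2,1):NW a4@(1,1):NW a5@(3,3):NW a6@(2,0):NW a7@(2,0):NW
t=3: a0@(2,3):NW a1@(0,0):NW a2@(1,1):NW a3@(1,0):NW a4@(0,0):NW a5@(2,2):NW a6@(1,3):NW a7@(1,3):NW
t=4: a0@(1,2):NW a1@(3,3):NW a2@(0,0):NW a3@(0,3):NW a4@(3,3):NW a5@(1,1):NW a6@(0,2):NW a7@(0,2):NW
t=5: a0@(0,1):NW a1@(2,2):NW a2@(3,3):NW a3@(3,2):NW a4@(2,2):NW a5@(0,0):NW a6@(3,1):NW a7@(3,1):NW
t=6: a0@(3,0):NW a1@(1,1):NW a2@(2,2):NW a3@(2,1):NW a4@(1,1):NW a5@(3,3):NW a6@(2,0):NW a7@(2,0):NW
t=7: a0@(2,3):NW a1@(0,0):NW a2@(1,1):NW a3@(1,0):NW a4@(0,0):NW a5@(2,2):NW a6@(1,3):NW a7@(1,3):NW
t=8: a0@(1,2):NW a1@(3,3):NW a2@(0,0):NW a3@(0,3):NW a4@(3,3):NW a5@(1,1):NW a6@(0,2):NW a7@(0,2):NW

7.77
.77.
....
...7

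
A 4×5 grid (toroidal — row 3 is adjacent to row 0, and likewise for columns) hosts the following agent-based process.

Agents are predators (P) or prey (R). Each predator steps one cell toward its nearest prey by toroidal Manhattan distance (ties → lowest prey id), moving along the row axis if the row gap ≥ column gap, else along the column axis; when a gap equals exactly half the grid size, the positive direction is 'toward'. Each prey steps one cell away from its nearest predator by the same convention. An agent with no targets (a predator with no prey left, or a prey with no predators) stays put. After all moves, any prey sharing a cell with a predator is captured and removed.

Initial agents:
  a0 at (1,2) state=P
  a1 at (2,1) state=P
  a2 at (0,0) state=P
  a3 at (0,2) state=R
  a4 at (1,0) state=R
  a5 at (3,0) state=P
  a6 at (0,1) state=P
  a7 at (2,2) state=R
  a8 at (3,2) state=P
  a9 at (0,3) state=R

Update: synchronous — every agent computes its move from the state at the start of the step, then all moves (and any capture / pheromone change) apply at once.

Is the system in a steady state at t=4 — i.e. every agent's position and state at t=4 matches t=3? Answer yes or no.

t=1: a0@(0,2):P a1@(2,2):P a2@(1,0):P a3@(3,2):R a4@(2,0):R a5@(0,0):P a6@(0,2):P a7@(3,2):R a8@(0,2):P a9@(3,3):R
t=2: a0@(3,2):P a1@(3,2):P a2@(2,0):P a3@(2,2):R a4@(3,0):R a5@(1,0):P a6@(3,2):P a7@(2,2):R a8@(3,2):P a9@(2,3):R
t=3: a0@(2,2):P a1@(2,2):P a2@(3,0):P a3@(1,2):R a4@(0,0):R a5@(2,0):P a6@(2,2):P a7@(1,2):R a8@(2,2):P a9@(1,3):R
t=4: a0@(1,2):P a1@(1,2):P a2@(0,0):P a3@(0,2):R a4@(1,0):R a5@(3,0):P a6@(1,2):P a7@(0,2):R a8@(1,2):P a9@(0,3):R

no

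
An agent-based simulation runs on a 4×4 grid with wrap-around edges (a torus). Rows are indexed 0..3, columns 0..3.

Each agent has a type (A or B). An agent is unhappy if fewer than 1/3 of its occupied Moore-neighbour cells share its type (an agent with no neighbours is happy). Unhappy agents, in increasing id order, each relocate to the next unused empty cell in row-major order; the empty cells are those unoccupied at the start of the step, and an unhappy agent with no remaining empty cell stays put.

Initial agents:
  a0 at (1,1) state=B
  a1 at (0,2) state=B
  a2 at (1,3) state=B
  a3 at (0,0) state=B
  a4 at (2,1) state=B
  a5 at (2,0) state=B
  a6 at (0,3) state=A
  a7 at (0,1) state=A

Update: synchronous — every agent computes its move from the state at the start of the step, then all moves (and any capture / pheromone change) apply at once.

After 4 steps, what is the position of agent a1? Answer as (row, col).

t=1: a0@(1,1):B a1@(0,2):B a2@(1,3):B a3@(0,0):B a4@(2,1):B a5@(2,0):B a6@(1,0):A a7@(1,2):A
t=2: a0@(1,1):B a1@(0,2):B a2@(1,3):B a3@(0,0):B a4@(2,1):B a5@(2,0):B a6@(0,1):A a7@(0,3):A
t=3: a0@(1,1):B a1@(0,2):B a2@(1,3):B a3@(0,0):B a4@(2,1):B a5@(2,0):B a6@(1,0):A a7@(1,2):A
t=4: a0@(1,1):B a1@(0,2):B a2@(1,3):B a3@(0,0):B a4@(2,1):B a5@(2,0):B a6@(0,1):A a7@(0,3):A

(0, 2)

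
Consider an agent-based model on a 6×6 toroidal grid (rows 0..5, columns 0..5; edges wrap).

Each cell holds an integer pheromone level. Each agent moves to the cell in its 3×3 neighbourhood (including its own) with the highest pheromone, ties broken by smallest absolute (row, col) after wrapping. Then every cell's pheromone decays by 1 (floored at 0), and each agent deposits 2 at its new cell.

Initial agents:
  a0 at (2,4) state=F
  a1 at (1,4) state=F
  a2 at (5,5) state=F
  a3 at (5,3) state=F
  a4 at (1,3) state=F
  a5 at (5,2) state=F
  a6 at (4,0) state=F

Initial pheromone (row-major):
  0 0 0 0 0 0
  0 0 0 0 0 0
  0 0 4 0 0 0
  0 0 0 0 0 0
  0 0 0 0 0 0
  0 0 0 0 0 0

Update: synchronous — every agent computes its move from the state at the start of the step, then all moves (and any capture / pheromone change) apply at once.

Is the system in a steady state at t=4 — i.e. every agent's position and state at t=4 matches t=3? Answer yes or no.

no

t=1: a0@(1,3) a1@(0,3) a2@(0,0) a3@(0,2) a4@(2,2) a5@(0,1) a6@(3,0) | pheromone: 2 2 2 2 0 0 / 0 0 0 2 0 0 / 0 0 5 0 0 0 / 2 0 0 0 0 0 / 0 0 0 0 0 0 / 0 0 0 0 0 0
t=2: a0@(2,2) a1@(0,2) a2@(0,0) a3@(0,1) a4@(2,2) a5@(0,0) a6@(3,0) | pheromone: 5 3 3 1 0 0 / 0 0 0 1 0 0 / 0 0 8 0 0 0 / 3 0 0 0 0 0 / 0 0 0 0 0 0 / 0 0 0 0 0 0
t=3: a0@(2,2) a1@(0,1) a2@(0,0) a3@(0,0) a4@(2,2) a5@(0,0) a6@(3,0) | pheromone: 10 4 2 0 0 0 / 0 0 0 0 0 0 / 0 0 11 0 0 0 / 4 0 0 0 0 0 / 0 0 0 0 0 0 / 0 0 0 0 0 0
t=4: a0@(2,2) a1@(0,0) a2@(0,0) a3@(0,0) a4@(2,2) a5@(0,0) a6@(3,0) | pheromone: 17 3 1 0 0 0 / 0 0 0 0 0 0 / 0 0 14 0 0 0 / 5 0 0 0 0 0 / 0 0 0 0 0 0 / 0 0 0 0 0 0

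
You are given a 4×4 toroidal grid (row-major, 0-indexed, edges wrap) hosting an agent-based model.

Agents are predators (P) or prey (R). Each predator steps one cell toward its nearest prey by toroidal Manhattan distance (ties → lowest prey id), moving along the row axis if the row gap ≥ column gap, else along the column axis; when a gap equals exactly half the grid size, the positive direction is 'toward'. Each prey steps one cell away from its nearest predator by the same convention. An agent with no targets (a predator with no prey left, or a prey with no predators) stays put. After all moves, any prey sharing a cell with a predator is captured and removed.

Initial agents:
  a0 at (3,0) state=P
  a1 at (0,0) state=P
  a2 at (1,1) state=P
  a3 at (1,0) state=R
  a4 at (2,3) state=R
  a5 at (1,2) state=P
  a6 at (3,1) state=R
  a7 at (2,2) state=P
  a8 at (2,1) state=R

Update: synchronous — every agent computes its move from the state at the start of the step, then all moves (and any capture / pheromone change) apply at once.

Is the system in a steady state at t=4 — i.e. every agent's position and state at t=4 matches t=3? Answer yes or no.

t=1: a0@(3,1):P a1@(1,0):P a2@(1,0):P a3@(2,0):R a4@(2,0):R a5@(1,3):P a6@(3,2):R a7@(2,3):P
t=2: a0@(3,2):P a1@(2,0):P a2@(2,0):P a3@(3,0):R a4@(3,0):R a5@(2,3):P a6@(3,3):R a7@(2,0):P
t=3: a0@(3,3):P a1@(3,0):P a2@(3,0):P a3@(0,0):R a4@(0,0):R a5@(3,3):P a7@(3,0):P
t=4: a0@(0,3):P a1@(0,0):P a2@(0,0):P a3@(1,0):R a4@(1,0):R a5@(0,3):P a7@(0,0):P

no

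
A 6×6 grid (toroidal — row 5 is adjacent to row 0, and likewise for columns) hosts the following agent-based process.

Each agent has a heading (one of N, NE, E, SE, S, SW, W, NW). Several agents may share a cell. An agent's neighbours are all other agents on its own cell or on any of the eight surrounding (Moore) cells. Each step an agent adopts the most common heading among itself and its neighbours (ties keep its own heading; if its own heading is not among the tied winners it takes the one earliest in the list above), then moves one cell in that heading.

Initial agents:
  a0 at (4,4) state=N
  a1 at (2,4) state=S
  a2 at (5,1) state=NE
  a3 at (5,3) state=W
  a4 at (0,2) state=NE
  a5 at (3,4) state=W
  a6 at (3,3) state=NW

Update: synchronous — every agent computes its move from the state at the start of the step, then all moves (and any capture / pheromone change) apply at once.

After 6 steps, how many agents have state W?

7

t=1: a0@(4,3):W a1@(3,4):S a2@(4,2):NE a3@(5,2):W a4@(5,3):NE a5@(3,3):W a6@(2,2):NW
t=2: a0@(4,2):W a1@(3,3):W a2@(4,1):W a3@(5,1):W a4@(4,4):NE a5@(3,2):W a6@(1,1):NW
t=3: a0@(4,1):W a1@(3,2):W a2@(4,0):W a3@(5,0):W a4@(3,5):NE a5@(3,1):W a6@(0,0):NW
t=4: a0@(4,0):W a1@(3,1):W a2@(4,5):W a3@(5,5):W a4@(2,0):NE a5@(3,0):W a6@(5,5):NW
t=5: a0@(4,5):W a1@(3,0):W a2@(4,4):W a3@(5,4):W a4@(2,5):W a5@(3,5):W a6@(5,4):W
t=6: a0@(4,4):W a1@(3,5):W a2@(4,3):W a3@(5,3):W a4@(2,4):W a5@(3,4):W a6@(5,3):W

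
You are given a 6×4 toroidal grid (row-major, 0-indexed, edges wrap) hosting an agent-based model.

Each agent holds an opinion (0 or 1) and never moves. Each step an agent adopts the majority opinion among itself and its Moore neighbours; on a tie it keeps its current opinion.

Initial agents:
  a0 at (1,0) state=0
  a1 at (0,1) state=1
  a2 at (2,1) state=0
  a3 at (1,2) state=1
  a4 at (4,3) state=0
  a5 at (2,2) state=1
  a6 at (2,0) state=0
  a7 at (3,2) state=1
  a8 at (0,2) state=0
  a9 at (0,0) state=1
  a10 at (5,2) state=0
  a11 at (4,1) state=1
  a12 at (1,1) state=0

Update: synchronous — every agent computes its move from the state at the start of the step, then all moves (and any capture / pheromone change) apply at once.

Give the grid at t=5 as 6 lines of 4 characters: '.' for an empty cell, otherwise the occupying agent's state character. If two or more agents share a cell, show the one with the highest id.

t=1: a0@(1,0):0 a1@(0,1):0 a2@(2,1):0 a3@(1,2):1 a4@(4,3):0 a5@(2,2):1 a6@(2,0):0 a7@(3,2):1 a8@(0,2):0 a9@(0,0):1 a10@(5,2):0 a11@(4,1):1 a12@(1,1):0
t=2: a0@(1,0):0 a1@(0,1):0 a2@(2,1):0 a3@(1,2):0 a4@(4,3):0 a5@(2,2):1 a6@(2,0):0 a7@(3,2):1 a8@(0,2):0 a9@(0,0):0 a10@(5,2):0 a11@(4,1):1 a12@(1,1):0
t=3: a0@(1,0):0 a1@(0,1):0 a2@(2,1):0 a3@(1,2):0 a4@(4,3):0 a5@(2,2):0 a6@(2,0):0 a7@(3,2):1 a8@(0,2):0 a9@(0,0):0 a10@(5,2):0 a11@(4,1):1 a12@(1,1):0
t=4: a0@(1,0):0 a1@(0,1):0 a2@(2,1):0 a3@(1,2):0 a4@(4,3):0 a5@(2,2):0 a6@(2,0):0 a7@(3,2):0 a8@(0,2):0 a9@(0,0):0 a10@(5,2):0 a11@(4,1):1 a12@(1,1):0
t=5: a0@(1,0):0 a1@(0,1):0 a2@(2,1):0 a3@(1,2):0 a4@(4,3):0 a5@(2,2):0 a6@(2,0):0 a7@(3,2):0 a8@(0,2):0 a9@(0,0):0 a10@(5,2):0 a11@(4,1):0 a12@(1,1):0

000.
000.
000.
..0.
.0.0
..0.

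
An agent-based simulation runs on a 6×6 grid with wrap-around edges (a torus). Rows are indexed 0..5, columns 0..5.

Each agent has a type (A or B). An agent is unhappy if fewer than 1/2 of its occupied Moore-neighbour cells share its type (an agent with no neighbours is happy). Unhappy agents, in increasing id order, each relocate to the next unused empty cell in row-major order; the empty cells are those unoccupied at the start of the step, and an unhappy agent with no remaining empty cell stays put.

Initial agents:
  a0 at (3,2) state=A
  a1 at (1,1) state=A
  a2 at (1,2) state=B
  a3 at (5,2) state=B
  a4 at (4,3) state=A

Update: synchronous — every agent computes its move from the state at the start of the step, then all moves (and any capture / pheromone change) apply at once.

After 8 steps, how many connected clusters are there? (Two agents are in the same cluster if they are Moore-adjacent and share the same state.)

3

t=1: a0@(3,2):A a1@(0,0):A a2@(0,1):B a3@(0,2):B a4@(4,3):A
t=2: a0@(3,2):A a1@(0,3):A a2@(0,1):B a3@(0,2):B a4@(4,3):A
t=3: a0@(3,2):A a1@(0,0):A a2@(0,1):B a3@(0,2):B a4@(4,3):A
t=4: a0@(3,2):A a1@(0,3):A a2@(0,1):B a3@(0,2):B a4@(4,3):A
t=5: a0@(3,2):A a1@(0,0):A a2@(0,1):B a3@(0,2):B a4@(4,3):A
t=6: a0@(3,2):A a1@(0,3):A a2@(0,1):B a3@(0,2):B a4@(4,3):A
t=7: a0@(3,2):A a1@(0,0):A a2@(0,1):B a3@(0,2):B a4@(4,3):A
t=8: a0@(3,2):A a1@(0,3):A a2@(0,1):B a3@(0,2):B a4@(4,3):A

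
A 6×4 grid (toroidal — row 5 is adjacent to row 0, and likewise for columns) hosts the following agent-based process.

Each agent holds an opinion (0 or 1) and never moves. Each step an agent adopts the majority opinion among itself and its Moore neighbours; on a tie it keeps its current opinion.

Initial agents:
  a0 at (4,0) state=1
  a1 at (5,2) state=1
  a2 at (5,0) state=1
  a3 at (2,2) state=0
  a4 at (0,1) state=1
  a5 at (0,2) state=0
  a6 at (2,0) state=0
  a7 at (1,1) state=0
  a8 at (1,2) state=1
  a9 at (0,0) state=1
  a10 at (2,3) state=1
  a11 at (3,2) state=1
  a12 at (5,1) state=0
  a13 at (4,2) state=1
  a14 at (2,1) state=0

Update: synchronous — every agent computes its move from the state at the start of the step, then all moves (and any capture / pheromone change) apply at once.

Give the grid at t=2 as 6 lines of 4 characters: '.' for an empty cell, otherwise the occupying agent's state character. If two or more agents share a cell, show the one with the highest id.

110.
.00.
0000
..1.
1.1.
111.

t=1: a0@(4,0):1 a1@(5,2):1 a2@(5,0):1 a3@(2,2):0 a4@(0,1):1 a5@(0,2):0 a6@(2,0):0 a7@(1,1):0 a8@(1,2):0 a9@(0,0):1 a10@(2,3):1 a11@(3,2):1 a12@(5,1):1 a13@(4,2):1 a14@(2,1):0
t=2: a0@(4,0):1 a1@(5,2):1 a2@(5,0):1 a3@(2,2):0 a4@(0,1):1 a5@(0,2):0 a6@(2,0):0 a7@(1,1):0 a8@(1,2):0 a9@(0,0):1 a10@(2,3):0 a11@(3,2):1 a12@(5,1):1 a13@(4,2):1 a14@(2,1):0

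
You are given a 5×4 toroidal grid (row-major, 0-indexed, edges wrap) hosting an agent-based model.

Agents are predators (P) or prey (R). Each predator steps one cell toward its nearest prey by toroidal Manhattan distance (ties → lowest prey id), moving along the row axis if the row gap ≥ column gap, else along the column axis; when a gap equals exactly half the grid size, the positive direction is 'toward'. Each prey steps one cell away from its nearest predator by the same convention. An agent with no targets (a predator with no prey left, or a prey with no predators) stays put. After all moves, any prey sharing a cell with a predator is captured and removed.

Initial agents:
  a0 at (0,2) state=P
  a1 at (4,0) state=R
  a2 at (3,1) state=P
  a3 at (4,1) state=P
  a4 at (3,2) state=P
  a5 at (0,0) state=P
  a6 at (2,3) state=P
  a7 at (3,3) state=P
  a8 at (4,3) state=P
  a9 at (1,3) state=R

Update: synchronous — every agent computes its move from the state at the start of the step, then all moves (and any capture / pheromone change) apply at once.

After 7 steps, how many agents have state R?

t=1: a0@(1,2):P a2@(4,1):P a3@(4,0):P a4@(3,3):P a5@(4,0):P a6@(1,3):P a7@(4,3):P a8@(4,0):P a9@(0,3):R
t=2: a0@(0,2):P a2@(4,2):P a3@(0,0):P a4@(4,3):P a5@(0,0):P a6@(0,3):P a7@(0,3):P a8@(0,0):P
t=3: (unchanged — steady state)

0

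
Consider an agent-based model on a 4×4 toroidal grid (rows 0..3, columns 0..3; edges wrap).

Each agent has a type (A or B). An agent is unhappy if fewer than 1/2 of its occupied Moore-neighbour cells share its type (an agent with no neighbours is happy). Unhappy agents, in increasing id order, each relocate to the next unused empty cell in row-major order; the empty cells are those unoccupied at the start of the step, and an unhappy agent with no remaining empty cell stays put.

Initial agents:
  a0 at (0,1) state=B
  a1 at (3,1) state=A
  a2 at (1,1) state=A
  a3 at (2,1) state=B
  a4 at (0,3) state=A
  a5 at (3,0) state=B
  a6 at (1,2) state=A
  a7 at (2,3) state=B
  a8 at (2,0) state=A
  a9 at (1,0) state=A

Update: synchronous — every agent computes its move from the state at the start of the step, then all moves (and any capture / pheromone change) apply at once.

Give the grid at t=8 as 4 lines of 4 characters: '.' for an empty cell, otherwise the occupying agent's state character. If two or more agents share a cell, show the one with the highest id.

.BAB
AA.B
AAB.
.A..

t=1: a0@(0,0):B a1@(0,2):A a2@(1,1):A a3@(1,3):B a4@(0,3):A a5@(3,0):B a6@(2,2):A a7@(3,2):B a8@(2,0):A a9@(1,0):A
t=2: a0@(0,1):B a1@(0,2):A a2@(1,1):A a3@(1,2):B a4@(2,1):A a5@(2,3):B a6@(3,1):A a7@(3,3):B a8@(2,0):A a9@(1,0):A
t=3: a0@(0,0):B a1@(0,3):A a2@(1,1):A a3@(1,3):B a4@(2,1):A a5@(2,3):B a6@(3,1):A a7@(2,2):B a8@(2,0):A a9@(1,0):A
t=4: a0@(0,1):B a1@(0,2):A a2@(1,1):A a3@(1,3):B a4@(2,1):A a5@(2,3):B a6@(3,1):A a7@(1,2):B a8@(2,0):A a9@(1,0):A
t=5: a0@(0,0):B a1@(0,3):A a2@(1,1):A a3@(2,2):B a4@(2,1):A a5@(2,3):B a6@(3,1):A a7@(1,2):B a8@(2,0):A a9@(1,0):A
t=6: a0@(0,1):B a1@(0,2):A a2@(1,1):A a3@(1,3):B a4@(2,1):A a5@(2,3):B a6@(3,1):A a7@(3,0):B a8@(2,0):A a9@(1,0):A
t=7: a0@(0,0):B a1@(0,2):A a2@(1,1):A a3@(0,3):B a4@(2,1):A a5@(2,3):B a6@(3,1):A a7@(1,2):B a8@(2,0):A a9@(1,0):A
t=8: a0@(0,1):B a1@(0,2):A a2@(1,1):A a3@(0,3):B a4@(2,1):A a5@(1,3):B a6@(3,1):A a7@(2,2):B a8@(2,0):A a9@(1,0):A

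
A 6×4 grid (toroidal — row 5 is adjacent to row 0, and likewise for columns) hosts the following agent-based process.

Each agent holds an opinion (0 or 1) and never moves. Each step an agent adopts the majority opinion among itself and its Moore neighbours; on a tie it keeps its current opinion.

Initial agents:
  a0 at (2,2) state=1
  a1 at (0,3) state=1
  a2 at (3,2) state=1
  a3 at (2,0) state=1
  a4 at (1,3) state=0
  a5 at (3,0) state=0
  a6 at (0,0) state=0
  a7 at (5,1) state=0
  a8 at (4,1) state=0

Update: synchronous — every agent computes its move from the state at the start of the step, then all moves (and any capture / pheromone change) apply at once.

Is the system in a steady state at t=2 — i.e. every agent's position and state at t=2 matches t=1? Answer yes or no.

t=1: a0@(2,2):1 a1@(0,3):0 a2@(3,2):1 a3@(2,0):0 a4@(1,3):1 a5@(3,0):0 a6@(0,0):0 a7@(5,1):0 a8@(4,1):0
t=2: a0@(2,2):1 a1@(0,3):0 a2@(3,2):1 a3@(2,0):0 a4@(1,3):0 a5@(3,0):0 a6@(0,0):0 a7@(5,1):0 a8@(4,1):0

no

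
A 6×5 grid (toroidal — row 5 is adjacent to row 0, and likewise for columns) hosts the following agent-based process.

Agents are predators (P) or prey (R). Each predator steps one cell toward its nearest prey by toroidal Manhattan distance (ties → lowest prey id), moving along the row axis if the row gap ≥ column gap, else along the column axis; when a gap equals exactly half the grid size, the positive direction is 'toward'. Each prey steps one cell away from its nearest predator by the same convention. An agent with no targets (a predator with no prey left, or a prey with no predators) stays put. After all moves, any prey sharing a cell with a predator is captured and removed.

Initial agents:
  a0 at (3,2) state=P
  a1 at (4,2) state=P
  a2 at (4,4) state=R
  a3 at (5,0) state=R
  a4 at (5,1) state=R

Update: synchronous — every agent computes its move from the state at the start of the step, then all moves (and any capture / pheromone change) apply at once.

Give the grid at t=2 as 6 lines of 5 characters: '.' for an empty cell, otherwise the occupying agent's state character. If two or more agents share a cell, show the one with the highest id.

t=1: a0@(3,3):P a1@(4,3):P a2@(4,0):R a3@(5,4):R a4@(0,1):R
t=2: a0@(3,4):P a1@(4,4):P a2@(4,1):R a3@(0,4):R a4@(1,1):R

....R
.R...
.....
....P
.R..P
.....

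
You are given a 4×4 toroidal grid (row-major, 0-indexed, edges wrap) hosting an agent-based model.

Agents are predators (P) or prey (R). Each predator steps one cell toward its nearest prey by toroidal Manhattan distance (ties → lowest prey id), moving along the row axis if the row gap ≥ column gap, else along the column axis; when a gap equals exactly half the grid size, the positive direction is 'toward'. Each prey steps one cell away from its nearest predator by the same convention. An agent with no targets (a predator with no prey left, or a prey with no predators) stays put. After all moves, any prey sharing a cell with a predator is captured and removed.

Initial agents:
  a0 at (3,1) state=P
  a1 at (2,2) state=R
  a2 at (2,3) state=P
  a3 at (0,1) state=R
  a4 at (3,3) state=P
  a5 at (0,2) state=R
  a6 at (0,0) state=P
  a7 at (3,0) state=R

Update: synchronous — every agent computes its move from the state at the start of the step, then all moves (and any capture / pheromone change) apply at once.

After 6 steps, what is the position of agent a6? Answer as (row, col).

t=1: a0@(0,1):P a1@(2,1):R a2@(2,2):P a3@(1,1):R a4@(3,0):P a5@(1,2):R a6@(0,1):P a7@(3,3):R
t=2: a0@(1,1):P a1@(2,0):R a2@(2,1):P a4@(3,3):P a5@(0,2):R a6@(1,1):P a7@(3,2):R
t=3: a0@(2,1):P a1@(2,3):R a2@(2,0):P a4@(3,2):P a6@(2,1):P a7@(3,1):R
t=4: a0@(3,1):P a1@(2,2):R a2@(2,3):P a4@(3,1):P a6@(3,1):P a7@(0,1):R
t=5: a0@(0,1):P a1@(2,1):R a2@(2,2):P a4@(0,1):P a6@(0,1):P a7@(1,1):R
t=6: a0@(1,1):P a1@(2,0):R a2@(2,1):P a4@(1,1):P a6@(1,1):P

(1, 1)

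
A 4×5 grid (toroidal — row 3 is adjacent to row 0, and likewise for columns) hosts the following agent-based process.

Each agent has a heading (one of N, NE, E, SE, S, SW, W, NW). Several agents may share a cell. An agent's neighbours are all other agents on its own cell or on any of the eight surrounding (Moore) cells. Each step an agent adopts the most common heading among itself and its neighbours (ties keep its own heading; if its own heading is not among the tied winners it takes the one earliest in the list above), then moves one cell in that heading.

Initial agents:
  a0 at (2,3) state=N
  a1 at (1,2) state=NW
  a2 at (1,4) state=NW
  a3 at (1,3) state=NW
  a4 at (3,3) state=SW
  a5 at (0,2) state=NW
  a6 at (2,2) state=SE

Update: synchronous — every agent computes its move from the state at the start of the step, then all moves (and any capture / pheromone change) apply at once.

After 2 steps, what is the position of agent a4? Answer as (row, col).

t=1: a0@(1,2):NW a1@(0,1):NW a2@(0,3):NW a3@(0,2):NW a4@(0,2):SW a5@(3,1):NW a6@(1,1):NW
t=2: a0@(0,1):NW a1@(3,0):NW a2@(3,2):NW a3@(3,1):NW a4@(3,1):NW a5@(2,0):NW a6@(0,0):NW

(3, 1)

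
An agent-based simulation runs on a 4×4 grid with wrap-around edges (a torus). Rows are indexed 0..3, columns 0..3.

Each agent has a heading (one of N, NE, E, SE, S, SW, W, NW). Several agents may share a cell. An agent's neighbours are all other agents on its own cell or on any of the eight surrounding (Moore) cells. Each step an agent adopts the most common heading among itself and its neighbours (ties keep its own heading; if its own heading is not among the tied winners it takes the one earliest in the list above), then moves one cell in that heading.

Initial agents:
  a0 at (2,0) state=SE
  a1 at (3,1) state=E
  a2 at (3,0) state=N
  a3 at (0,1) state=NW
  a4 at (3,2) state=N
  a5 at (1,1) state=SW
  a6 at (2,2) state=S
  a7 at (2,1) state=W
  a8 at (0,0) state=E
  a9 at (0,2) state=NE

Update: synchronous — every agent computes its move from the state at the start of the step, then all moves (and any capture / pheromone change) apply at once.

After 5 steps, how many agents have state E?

10

t=1: a0@(3,1):SE a1@(3,2):E a2@(3,1):E a3@(3,1):N a4@(2,2):N a5@(2,0):SW a6@(3,2):S a7@(1,1):N a8@(0,1):E a9@(3,3):NE
t=2: a0@(3,2):E a1@(3,3):E a2@(3,2):E a3@(3,2):E a4@(1,2):N a5@(1,0):N a6@(3,3):E a7@(0,1):N a8@(0,2):E a9@(2,0):NE
t=3: a0@(3,3):E a1@(3,0):E a2@(3,3):E a3@(3,3):E a4@(0,2):N a5@(0,0):N a6@(3,0):E a7@(0,2):E a8@(0,3):E a9@(2,1):E
t=4: a0@(3,0):E a1@(3,1):E a2@(3,0):E a3@(3,0):E a4@(0,3):E a5@(0,1):E a6@(3,1):E a7@(0,3):E a8@(0,0):E a9@(2,2):E
t=5: a0@(3,1):E a1@(3,2):E a2@(3,1):E a3@(3,1):E a4@(0,0):E a5@(0,2):E a6@(3,2):E a7@(0,0):E a8@(0,1):E a9@(2,3):E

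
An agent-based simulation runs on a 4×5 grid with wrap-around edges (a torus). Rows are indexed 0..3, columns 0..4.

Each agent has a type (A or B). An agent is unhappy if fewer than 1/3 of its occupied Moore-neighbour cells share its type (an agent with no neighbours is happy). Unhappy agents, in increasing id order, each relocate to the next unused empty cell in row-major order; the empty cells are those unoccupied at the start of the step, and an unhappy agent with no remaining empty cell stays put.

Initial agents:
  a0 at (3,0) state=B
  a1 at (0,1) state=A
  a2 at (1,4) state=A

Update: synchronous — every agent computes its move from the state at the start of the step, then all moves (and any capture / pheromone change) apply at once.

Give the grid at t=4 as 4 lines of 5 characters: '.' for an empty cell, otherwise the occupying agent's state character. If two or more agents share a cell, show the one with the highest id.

t=1: a0@(0,0):B a1@(0,2):A a2@(1,4):A
t=2: a0@(0,1):B a1@(0,2):A a2@(0,3):A
t=3: a0@(0,0):B a1@(0,2):A a2@(0,3):A
t=4: (unchanged — steady state)

B.AA.
.....
.....
.....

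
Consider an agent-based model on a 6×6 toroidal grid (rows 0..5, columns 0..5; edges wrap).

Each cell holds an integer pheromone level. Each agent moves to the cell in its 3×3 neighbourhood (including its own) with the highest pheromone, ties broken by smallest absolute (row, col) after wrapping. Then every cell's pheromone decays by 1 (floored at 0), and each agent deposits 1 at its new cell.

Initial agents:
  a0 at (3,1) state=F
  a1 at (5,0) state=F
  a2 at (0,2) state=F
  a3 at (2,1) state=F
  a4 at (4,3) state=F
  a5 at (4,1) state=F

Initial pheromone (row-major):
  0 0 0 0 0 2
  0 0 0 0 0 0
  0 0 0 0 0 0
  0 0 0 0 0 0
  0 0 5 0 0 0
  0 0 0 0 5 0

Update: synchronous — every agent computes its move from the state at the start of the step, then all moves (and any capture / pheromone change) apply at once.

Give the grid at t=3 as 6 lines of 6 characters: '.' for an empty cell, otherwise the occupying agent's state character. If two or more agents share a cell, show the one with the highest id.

t=1: a0@(4,2) a1@(0,5) a2@(0,1) a3@(1,0) a4@(4,2) a5@(4,2) | pheromone: 0 1 0 0 0 2 / 1 0 0 0 0 0 / 0 0 0 0 0 0 / 0 0 0 0 0 0 / 0 0 7 0 0 0 / 0 0 0 0 4 0
t=2: a0@(4,2) a1@(5,4) a2@(0,1) a3@(0,5) a4@(4,2) a5@(4,2) | pheromone: 0 1 0 0 0 2 / 0 0 0 0 0 0 / 0 0 0 0 0 0 / 0 0 0 0 0 0 / 0 0 9 0 0 0 / 0 0 0 0 4 0
t=3: a0@(4,2) a1@(5,4) a2@(0,1) a3@(5,4) a4@(4,2) a5@(4,2) | pheromone: 0 1 0 0 0 1 / 0 0 0 0 0 0 / 0 0 0 0 0 0 / 0 0 0 0 0 0 / 0 0 11 0 0 0 / 0 0 0 0 5 0

.F....
......
......
......
..F...
....F.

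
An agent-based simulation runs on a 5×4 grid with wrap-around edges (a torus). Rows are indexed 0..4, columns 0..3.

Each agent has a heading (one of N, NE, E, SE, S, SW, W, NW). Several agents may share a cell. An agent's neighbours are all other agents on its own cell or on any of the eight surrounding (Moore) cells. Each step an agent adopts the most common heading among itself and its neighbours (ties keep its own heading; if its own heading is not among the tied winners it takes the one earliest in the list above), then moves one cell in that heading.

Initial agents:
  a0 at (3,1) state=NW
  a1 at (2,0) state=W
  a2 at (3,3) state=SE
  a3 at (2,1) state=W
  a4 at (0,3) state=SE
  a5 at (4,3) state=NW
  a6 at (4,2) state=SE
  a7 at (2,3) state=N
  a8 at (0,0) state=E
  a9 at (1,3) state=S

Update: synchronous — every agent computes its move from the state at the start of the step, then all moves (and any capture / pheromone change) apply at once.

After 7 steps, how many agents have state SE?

10

t=1: a0@(3,0):W a1@(2,3):W a2@(4,0):SE a3@(2,0):W a4@(1,0):SE a5@(0,0):SE a6@(0,3):SE a7@(1,3):N a8@(0,1):E a9@(2,3):S
t=2: a0@(3,3):W a1@(2,2):W a2@(0,1):SE a3@(2,3):W a4@(2,1):SE a5@(1,1):SE a6@(1,0):SE a7@(2,0):SE a8@(1,2):SE a9@(2,2):W
t=3: a0@(3,2):W a1@(2,1):W a2@(1,2):SE a3@(2,2):W a4@(3,2):SE a5@(2,2):SE a6@(2,1):SE a7@(3,1):SE a8@(2,3):SE a9@(2,1):W
t=4: a0@(4,3):SE a1@(3,2):SE a2@(2,3):SE a3@(3,3):SE a4@(4,3):SE a5@(3,3):SE a6@(3,2):SE a7@(4,2):SE a8@(3,0):SE a9@(3,2):SE
t=5: a0@(0,0):SE a1@(4,3):SE a2@(3,0):SE a3@(4,0):SE a4@(0,0):SE a5@(4,0):SE a6@(4,3):SE a7@(0,3):SE a8@(4,1):SE a9@(4,3):SE
t=6: a0@(1,1):SE a1@(0,0):SE a2@(4,1):SE a3@(0,1):SE a4@(1,1):SE a5@(0,1):SE a6@(0,0):SE a7@(1,0):SE a8@(0,2):SE a9@(0,0):SE
t=7: a0@(2,2):SE a1@(1,1):SE a2@(0,2):SE a3@(1,2):SE a4@(2,2):SE a5@(1,2):SE a6@(1,1):SE a7@(2,1):SE a8@(1,3):SE a9@(1,1):SE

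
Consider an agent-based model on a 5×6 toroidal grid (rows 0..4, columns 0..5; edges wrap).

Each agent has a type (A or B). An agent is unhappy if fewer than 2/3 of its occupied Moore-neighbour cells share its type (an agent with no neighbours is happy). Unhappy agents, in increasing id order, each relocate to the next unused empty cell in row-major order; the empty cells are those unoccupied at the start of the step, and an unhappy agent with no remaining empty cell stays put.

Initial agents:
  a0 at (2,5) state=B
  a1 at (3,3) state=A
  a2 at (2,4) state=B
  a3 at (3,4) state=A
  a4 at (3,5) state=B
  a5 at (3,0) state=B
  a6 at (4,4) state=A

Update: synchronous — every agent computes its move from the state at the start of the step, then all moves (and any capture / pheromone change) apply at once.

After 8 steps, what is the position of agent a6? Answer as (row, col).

t=1: a0@(2,5):B a1@(3,3):A a2@(0,0):B a3@(0,1):A a4@(0,2):B a5@(3,0):B a6@(4,4):A
t=2: a0@(2,5):B a1@(3,3):A a2@(0,3):B a3@(0,4):A a4@(0,5):B a5@(3,0):B a6@(4,4):A
t=3: a0@(2,5):B a1@(3,3):A a2@(0,0):B a3@(0,1):A a4@(0,2):B a5@(3,0):B a6@(1,0):A
t=4: a0@(0,3):B a1@(3,3):A a2@(0,4):B a3@(0,5):A a4@(1,1):B a5@(3,0):B a6@(1,2):A
t=5: a0@(0,0):B a1@(3,3):A a2@(0,1):B a3@(0,2):A a4@(1,0):B a5@(3,0):B a6@(1,3):A
t=6: a0@(0,0):B a1@(3,3):A a2@(0,1):B a3@(0,3):A a4@(1,0):B a5@(3,0):B a6@(1,3):A
t=7: (unchanged — steady state)

(1, 3)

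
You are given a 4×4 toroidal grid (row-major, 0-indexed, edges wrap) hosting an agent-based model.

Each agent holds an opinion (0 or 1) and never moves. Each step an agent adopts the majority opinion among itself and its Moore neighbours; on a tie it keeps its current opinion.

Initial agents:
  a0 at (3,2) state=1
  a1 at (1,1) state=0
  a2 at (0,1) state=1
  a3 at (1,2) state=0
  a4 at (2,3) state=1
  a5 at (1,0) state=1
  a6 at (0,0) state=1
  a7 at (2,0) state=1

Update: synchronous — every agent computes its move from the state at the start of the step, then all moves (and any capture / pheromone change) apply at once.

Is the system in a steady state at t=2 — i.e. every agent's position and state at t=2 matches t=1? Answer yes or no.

no

t=1: a0@(3,2):1 a1@(1,1):1 a2@(0,1):1 a3@(1,2):0 a4@(2,3):1 a5@(1,0):1 a6@(0,0):1 a7@(2,0):1
t=2: a0@(3,2):1 a1@(1,1):1 a2@(0,1):1 a3@(1,2):1 a4@(2,3):1 a5@(1,0):1 a6@(0,0):1 a7@(2,0):1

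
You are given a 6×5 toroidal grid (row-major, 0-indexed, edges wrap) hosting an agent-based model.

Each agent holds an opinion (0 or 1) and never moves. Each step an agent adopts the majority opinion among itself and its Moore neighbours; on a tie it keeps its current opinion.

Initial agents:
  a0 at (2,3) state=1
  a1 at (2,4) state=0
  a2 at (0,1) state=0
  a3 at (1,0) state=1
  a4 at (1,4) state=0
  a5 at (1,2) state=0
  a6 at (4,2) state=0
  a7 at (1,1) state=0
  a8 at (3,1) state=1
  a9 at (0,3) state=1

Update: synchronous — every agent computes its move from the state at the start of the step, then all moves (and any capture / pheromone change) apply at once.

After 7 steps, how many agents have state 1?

t=1: a0@(2,3):0 a1@(2,4):0 a2@(0,1):0 a3@(1,0):0 a4@(1,4):1 a5@(1,2):0 a6@(4,2):0 a7@(1,1):0 a8@(3,1):1 a9@(0,3):0
t=2: a0@(2,3):0 a1@(2,4):0 a2@(0,1):0 a3@(1,0):0 a4@(1,4):0 a5@(1,2):0 a6@(4,2):0 a7@(1,1):0 a8@(3,1):1 a9@(0,3):0
t=3: (unchanged — steady state)

1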